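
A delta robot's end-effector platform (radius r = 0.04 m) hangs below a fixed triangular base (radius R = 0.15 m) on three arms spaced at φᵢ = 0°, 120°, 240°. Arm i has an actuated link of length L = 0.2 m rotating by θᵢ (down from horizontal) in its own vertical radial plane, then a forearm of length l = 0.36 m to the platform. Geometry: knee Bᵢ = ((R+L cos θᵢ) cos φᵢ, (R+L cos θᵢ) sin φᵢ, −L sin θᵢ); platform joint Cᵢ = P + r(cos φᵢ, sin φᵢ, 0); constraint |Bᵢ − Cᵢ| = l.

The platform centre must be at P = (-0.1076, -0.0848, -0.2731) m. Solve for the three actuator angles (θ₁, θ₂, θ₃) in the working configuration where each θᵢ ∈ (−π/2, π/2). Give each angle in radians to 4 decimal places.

arm 1 (φ=0.0°): x'=-0.1076, y'=-0.0848
  e−x'=0.2176;  (l²−L²−(e−x')²−y'²−z²)/2L = -0.0988
  θ1 = atan2(B,A) + arccos(C/0.3492) = 0.9597
arm 2 (φ=120.0°): x'=-0.0196, y'=0.1356
  e−x'=0.1296;  (l²−L²−(e−x')²−y'²−z²)/2L = -0.0504
  θ2 = atan2(B,A) + arccos(C/0.3023) = 0.6108
rotate P by −φ3: (0.1272, -0.0508, -0.2731)
  A cos θ + B sin θ = C:  -0.0172·cos θ + -0.2731·sin θ = 0.0304
  γ=atan2(-0.2731,-0.0172)=-1.6338;  ψ=arccos(0.1109)=1.4597;  θ3=γ+ψ≈-0.1742

θ₁ = 0.9597, θ₂ = 0.6108, θ₃ = -0.1742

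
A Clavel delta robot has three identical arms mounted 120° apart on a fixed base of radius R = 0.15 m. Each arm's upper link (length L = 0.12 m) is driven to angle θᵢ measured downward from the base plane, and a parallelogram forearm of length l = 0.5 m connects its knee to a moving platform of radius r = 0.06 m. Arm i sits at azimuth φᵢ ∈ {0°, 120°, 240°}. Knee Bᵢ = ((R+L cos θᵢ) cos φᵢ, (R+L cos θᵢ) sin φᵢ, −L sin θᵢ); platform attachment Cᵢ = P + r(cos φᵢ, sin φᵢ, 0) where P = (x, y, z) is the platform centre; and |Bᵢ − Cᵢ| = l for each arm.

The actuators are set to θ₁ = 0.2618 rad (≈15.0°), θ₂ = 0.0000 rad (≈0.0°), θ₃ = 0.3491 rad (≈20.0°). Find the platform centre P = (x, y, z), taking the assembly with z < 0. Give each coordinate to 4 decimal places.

(-0.0158, 0.0563, -0.4757)

φ1=0.0°: virtual centre (0.2059, 0.0000, -0.0311), radius l
φ2=120.0°: virtual centre (-0.1050, 0.1819, 0.0000), radius l
arm 3 at φ=240.0°: e+L cos θ3 = 0.2028;  O3 = (-0.1014, -0.1756, -0.0410)
subtract pairs → two planes through P
plane₁₂: -0.6218x+0.3637y+0.0621z = 0.0007
Cramer: x(z) = -0.0001+0.0329z;  y(z) = 0.0018-0.1145z
sphere 1 gives Az²+Bz+C=0 with A=1.0142, B=0.0481, C=-0.2066;  B²−4AC=0.8404;  roots -0.4757, 0.4282;  negative root z = -0.4757
x = -0.0158, y = 0.0563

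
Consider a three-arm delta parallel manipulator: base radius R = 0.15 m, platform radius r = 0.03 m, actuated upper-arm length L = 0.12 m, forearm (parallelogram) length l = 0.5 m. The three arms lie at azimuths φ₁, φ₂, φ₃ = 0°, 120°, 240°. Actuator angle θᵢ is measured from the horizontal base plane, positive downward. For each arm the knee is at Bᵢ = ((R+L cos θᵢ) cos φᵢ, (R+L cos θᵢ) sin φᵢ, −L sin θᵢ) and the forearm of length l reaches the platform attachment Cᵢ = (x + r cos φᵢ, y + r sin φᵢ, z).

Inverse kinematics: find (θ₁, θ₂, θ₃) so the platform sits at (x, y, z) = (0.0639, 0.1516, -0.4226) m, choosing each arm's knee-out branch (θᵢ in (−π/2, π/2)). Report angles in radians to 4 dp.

θ₁ = -0.1746, θ₂ = -0.3495, θ₃ = 0.7853

rotate P by −φ1: (0.0639, 0.1516, -0.4226)
  A cos θ + B sin θ = C:  0.0561·cos θ + -0.4226·sin θ = 0.1287
  θ1 = atan2(B,A) + arccos(C/0.4263) = -0.1746
rotate P by −φ2: (0.0993, -0.1311, -0.4226)
  A=0.0207, B=-0.4226, C=(l²−L²−A²−y'²−z²)/(2L)=0.1641
  γ=atan2(-0.4226,0.0207)=-1.5219;  ψ=arccos(0.3879)=1.1725;  θ2=γ+ψ≈-0.3495
arm 3 (φ=240.0°): x'=-0.1632, y'=-0.0205
  e−x'=0.2832;  (l²−L²−(e−x')²−y'²−z²)/2L = -0.0985
  θ3 = atan2(B,A) + arccos(C/0.5087) = 0.7853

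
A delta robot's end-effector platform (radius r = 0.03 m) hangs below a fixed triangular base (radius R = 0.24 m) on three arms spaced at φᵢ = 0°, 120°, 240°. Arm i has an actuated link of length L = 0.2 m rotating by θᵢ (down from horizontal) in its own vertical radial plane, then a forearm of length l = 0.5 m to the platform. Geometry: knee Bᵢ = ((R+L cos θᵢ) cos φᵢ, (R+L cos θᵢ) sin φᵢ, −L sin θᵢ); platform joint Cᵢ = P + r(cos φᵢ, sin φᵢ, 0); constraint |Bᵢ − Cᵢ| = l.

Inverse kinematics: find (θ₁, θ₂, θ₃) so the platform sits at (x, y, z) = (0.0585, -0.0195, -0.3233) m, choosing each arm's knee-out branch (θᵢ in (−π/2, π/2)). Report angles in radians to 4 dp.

θ₁ = -0.1746, θ₂ = 0.4364, θ₃ = 0.2622

arm 1 (φ=0.0°): x'=0.0585, y'=-0.0195
  A cos θ + B sin θ = C:  0.1515·cos θ + -0.3233·sin θ = 0.2054
  γ=atan2(-0.3233,0.1515)=-1.1326;  ψ=arccos(0.5752)=0.9580;  θ1=γ+ψ≈-0.1746
φ2=120.0° → target in arm frame (-0.0461, -0.0409)
  e−x'=0.2561;  (l²−L²−(e−x')²−y'²−z²)/2L = 0.0955
  γ=atan2(-0.3233,0.2561)=-0.9008;  ψ=arccos(0.2315)=1.3372;  θ2=γ+ψ≈0.4364
φ3=240.0° → target in arm frame (-0.0124, 0.0604)
  A=0.2224, B=-0.3233, C=(l²−L²−A²−y'²−z²)/(2L)=0.1310
  √(A²+B²)=0.3924;  θ3 = -0.9683+1.2305 ≈ 0.2622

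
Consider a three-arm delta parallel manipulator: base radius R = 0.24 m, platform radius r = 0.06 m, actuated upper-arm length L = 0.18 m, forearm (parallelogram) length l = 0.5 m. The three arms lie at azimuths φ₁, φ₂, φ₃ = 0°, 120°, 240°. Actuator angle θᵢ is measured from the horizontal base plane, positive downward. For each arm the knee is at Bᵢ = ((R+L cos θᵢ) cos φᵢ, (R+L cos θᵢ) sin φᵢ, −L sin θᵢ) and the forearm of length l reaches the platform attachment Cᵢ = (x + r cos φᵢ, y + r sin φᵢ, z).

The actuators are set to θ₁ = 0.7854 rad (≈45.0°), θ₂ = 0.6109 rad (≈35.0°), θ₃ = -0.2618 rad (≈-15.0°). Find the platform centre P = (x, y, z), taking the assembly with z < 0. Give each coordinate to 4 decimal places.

(-0.0939, -0.1088, -0.4051)

φ1=0.0°: virtual centre (0.3073, 0.0000, -0.1273), radius l
O2 = (0.3274·cos120.0°, 0.3274·sin120.0°, -0.1032) = (-0.1637, 0.2836, -0.1032)
φ3=240.0°: virtual centre (-0.1769, -0.3065, 0.0466), radius l
eliminate P² terms by subtracting sphere 1 from 2 and 3
[-0.9420 0.5671 0.0481]·P = 0.0073;  [-0.9684 -0.6129 0.3477]·P = 0.0168
det = 1.1266;  x = -0.0124+0.2012z,  y = -0.0078+0.2494z
into |P−O₁|² = l²: 1.1027z² + 0.1220z + -0.1315 = 0;  Δ = 0.5951;  z = -0.4051 or 0.2945 → z<0 root = -0.4051
x = -0.0939, y = -0.1088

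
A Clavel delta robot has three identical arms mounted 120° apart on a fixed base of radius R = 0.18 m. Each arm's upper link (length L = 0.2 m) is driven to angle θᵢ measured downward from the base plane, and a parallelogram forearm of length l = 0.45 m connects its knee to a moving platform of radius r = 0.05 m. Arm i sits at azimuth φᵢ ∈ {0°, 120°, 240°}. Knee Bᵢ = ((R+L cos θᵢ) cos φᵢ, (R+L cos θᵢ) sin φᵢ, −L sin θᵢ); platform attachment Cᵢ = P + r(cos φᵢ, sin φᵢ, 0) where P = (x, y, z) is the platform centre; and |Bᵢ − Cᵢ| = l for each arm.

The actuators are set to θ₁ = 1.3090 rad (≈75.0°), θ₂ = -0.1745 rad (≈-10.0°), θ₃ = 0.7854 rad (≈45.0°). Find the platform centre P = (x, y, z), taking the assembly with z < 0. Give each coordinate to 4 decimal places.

arm 1 at φ=0.0°: ρ1 = 0.1818;  O1 = (0.1818, 0.0000, -0.1932)
φ2=120.0°: virtual centre (-0.1635, 0.2832, 0.0347), radius l
O3 = (0.2714·cos240.0°, 0.2714·sin240.0°, -0.1414) = (-0.1357, -0.2351, -0.1414)
eliminate P² terms by subtracting sphere 1 from 2 and 3
linear system: -0.6905x+0.5663y = 0.0378−0.4558z; -0.6349x+-0.4701y = 0.0233−0.1035z
det = 0.6842;  x = -0.0452+0.3989z,  y = 0.0115+-0.3185z
sphere 1 gives Az²+Bz+C=0 with A=1.2606, B=0.1979, C=-0.1135;  B²−4AC=0.6116;  roots -0.3887, 0.2317;  negative root z = -0.3887
x = -0.2003, y = 0.1353

(-0.2003, 0.1353, -0.3887)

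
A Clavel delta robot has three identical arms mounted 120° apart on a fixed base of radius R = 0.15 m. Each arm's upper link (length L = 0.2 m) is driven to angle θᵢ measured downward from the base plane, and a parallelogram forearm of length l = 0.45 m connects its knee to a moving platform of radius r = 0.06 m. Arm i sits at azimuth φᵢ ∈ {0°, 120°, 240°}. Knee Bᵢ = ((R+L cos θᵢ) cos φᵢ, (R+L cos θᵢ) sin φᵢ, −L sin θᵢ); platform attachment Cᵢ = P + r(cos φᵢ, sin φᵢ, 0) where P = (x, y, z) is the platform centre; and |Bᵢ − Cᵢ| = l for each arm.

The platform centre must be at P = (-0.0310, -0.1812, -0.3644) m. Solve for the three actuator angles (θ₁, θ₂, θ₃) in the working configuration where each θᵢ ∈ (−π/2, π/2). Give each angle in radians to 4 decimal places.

arm 1 (φ=0.0°): x'=-0.0310, y'=-0.1812
  A=0.1210, B=-0.3644, C=(l²−L²−A²−y'²−z²)/(2L)=-0.0444
  θ1 = atan2(B,A) + arccos(C/0.3840) = 0.4365
φ2=120.0° → target in arm frame (-0.1414, 0.1174)
  A cos θ + B sin θ = C:  0.2314·cos θ + -0.3644·sin θ = -0.0941
  √(A²+B²)=0.4317;  θ2 = -1.0050+1.7905 ≈ 0.7856
arm 3 (φ=240.0°): x'=0.1724, y'=0.0638
  e−x'=-0.0824;  (l²−L²−(e−x')²−y'²−z²)/2L = 0.0471
  √(A²+B²)=0.3736;  θ3 = -1.7932+1.4443 ≈ -0.3490

θ₁ = 0.4365, θ₂ = 0.7856, θ₃ = -0.3490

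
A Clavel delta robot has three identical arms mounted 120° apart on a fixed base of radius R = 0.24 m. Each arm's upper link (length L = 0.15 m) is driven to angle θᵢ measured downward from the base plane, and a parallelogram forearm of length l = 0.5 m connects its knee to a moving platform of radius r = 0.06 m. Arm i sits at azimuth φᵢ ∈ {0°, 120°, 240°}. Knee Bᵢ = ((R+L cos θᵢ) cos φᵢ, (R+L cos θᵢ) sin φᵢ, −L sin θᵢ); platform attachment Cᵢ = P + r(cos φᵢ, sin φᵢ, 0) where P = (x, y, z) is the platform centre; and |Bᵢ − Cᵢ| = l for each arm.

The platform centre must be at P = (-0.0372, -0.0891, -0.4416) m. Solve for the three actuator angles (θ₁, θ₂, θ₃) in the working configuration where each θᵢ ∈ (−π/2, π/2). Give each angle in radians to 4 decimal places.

φ1=0.0° → target in arm frame (-0.0372, -0.0891)
  e−x'=0.2172;  (l²−L²−(e−x')²−y'²−z²)/2L = -0.0754
  θ1 = atan2(B,A) + arccos(C/0.4921) = 0.6110
φ2=120.0° → target in arm frame (-0.0586, 0.0768)
  A=0.2386, B=-0.4416, C=(l²−L²−A²−y'²−z²)/(2L)=-0.1011
  √(A²+B²)=0.5019;  θ2 = -1.0755+1.7735 ≈ 0.6980
arm 3 (φ=240.0°): x'=0.0958, y'=0.0123
  A=0.0842, B=-0.4416, C=(l²−L²−A²−y'²−z²)/(2L)=0.0841
  √(A²+B²)=0.4496;  θ3 = -1.3823+1.3825 ≈ 0.0002

θ₁ = 0.6110, θ₂ = 0.6980, θ₃ = 0.0002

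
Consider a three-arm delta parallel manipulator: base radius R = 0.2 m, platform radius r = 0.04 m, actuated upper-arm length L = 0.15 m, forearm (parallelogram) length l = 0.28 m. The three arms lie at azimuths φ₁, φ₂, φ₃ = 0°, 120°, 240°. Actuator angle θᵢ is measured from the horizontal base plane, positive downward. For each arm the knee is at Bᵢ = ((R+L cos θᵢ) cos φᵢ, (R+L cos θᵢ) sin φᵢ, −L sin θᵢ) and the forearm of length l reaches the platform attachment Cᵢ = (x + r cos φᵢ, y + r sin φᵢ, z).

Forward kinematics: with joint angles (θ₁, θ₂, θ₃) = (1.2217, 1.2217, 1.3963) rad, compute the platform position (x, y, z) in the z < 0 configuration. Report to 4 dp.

S1 = (0.2113·cos0.0°, 0.2113·sin0.0°, -0.1410) = (0.2113, 0.0000, -0.1410)
arm 2 at φ=120.0°: e+L cos θ2 = 0.2113;  S2 = (-0.1057, 0.1830, -0.1410)
S3 = (0.1860·cos240.0°, 0.1860·sin240.0°, -0.1477) = (-0.0930, -0.1611, -0.1477)
subtract pairs → two planes through P
linear system: -0.6339x+0.3660y = 0.0000−0.0000z; -0.6087x+-0.3222y = -0.0081−-0.0135z
det = 0.4270;  x = 0.0069+-0.0116z,  y = 0.0120+-0.0201z
sphere 1 gives Az²+Bz+C=0 with A=1.0005, B=0.2862, C=-0.0166;  B²−4AC=0.1484;  roots -0.3355, 0.0495;  negative root z = -0.3355
x = 0.0108, y = 0.0187

(0.0108, 0.0187, -0.3355)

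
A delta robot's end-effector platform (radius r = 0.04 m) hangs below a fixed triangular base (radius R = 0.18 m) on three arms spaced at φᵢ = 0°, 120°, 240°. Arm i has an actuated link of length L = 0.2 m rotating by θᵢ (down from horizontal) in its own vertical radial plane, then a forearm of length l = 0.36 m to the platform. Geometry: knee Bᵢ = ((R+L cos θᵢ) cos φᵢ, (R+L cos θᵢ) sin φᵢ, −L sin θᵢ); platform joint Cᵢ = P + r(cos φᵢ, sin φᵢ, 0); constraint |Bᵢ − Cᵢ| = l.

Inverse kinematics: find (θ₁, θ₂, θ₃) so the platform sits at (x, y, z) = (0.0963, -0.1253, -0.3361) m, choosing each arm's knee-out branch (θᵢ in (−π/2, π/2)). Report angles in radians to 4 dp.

θ₁ = 0.4363, θ₂ = 1.3963, θ₃ = 0.6110

φ1=0.0° → target in arm frame (0.0963, -0.1253)
  A=0.0437, B=-0.3361, C=(l²−L²−A²−y'²−z²)/(2L)=-0.1024
  θ1 = atan2(B,A) + arccos(C/0.3389) = 0.4363
arm 2 (φ=120.0°): x'=-0.1567, y'=-0.0207
  A=0.2967, B=-0.3361, C=(l²−L²−A²−y'²−z²)/(2L)=-0.2795
  θ2 = atan2(B,A) + arccos(C/0.4483) = 1.3963
φ3=240.0° → target in arm frame (0.0604, 0.1460)
  A cos θ + B sin θ = C:  0.0796·cos θ + -0.3361·sin θ = -0.1276
  √(A²+B²)=0.3454;  θ3 = -1.3381+1.9491 ≈ 0.6110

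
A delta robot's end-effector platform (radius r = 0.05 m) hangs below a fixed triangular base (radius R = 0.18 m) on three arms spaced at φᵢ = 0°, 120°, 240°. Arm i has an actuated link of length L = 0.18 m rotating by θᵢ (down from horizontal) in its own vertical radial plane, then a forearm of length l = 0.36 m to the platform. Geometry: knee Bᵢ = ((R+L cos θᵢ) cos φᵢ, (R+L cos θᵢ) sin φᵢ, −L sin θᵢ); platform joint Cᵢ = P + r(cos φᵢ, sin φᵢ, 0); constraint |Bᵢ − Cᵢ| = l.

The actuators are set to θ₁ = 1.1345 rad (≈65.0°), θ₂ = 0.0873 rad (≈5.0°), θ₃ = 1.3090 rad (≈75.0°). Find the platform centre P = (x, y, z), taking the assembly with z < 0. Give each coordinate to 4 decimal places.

S1 = (0.2061·cos0.0°, 0.2061·sin0.0°, -0.1631) = (0.2061, 0.0000, -0.1631)
φ2=120.0°: virtual centre (-0.1547, 0.2679, -0.0157), radius l
S3 = (0.1766·cos240.0°, 0.1766·sin240.0°, -0.1739) = (-0.0883, -0.1529, -0.1739)
subtract pairs → two planes through P
linear system: -0.7214x+0.5357y = 0.0268−0.2949z; -0.5887x+-0.3059y = -0.0077−-0.0215z
det = 0.5361;  x = -0.0077+0.1468z,  y = 0.0398+-0.3527z
sphere 1 gives Az²+Bz+C=0 with A=1.1460, B=0.2354, C=-0.0557;  B²−4AC=0.3109;  roots -0.3460, 0.1405;  negative root z = -0.3460
x = -0.0585, y = 0.1618

(-0.0585, 0.1618, -0.3460)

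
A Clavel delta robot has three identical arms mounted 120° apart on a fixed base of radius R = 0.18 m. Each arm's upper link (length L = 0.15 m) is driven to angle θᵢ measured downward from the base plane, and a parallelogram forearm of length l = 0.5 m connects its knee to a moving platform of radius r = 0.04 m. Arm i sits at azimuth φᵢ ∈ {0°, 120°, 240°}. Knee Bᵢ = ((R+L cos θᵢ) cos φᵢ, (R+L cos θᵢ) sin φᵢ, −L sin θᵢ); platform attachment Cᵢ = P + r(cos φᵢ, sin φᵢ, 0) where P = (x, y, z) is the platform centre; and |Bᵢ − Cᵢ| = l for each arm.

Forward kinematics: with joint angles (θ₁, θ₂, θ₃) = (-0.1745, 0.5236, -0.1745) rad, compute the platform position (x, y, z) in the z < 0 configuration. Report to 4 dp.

S1 = (0.2877·cos0.0°, 0.2877·sin0.0°, 0.0260) = (0.2877, 0.0000, 0.0260)
S2 = (0.2699·cos120.0°, 0.2699·sin120.0°, -0.0750) = (-0.1350, 0.2337, -0.0750)
φ3=240.0°: virtual centre (-0.1439, -0.2492, 0.0260), radius l
eliminate P² terms by subtracting sphere 1 from 2 and 3
[-0.8453 0.4675 -0.2021]·P = -0.0050;  [-0.8632 -0.4983 0.0000]·P = 0.0000
det = 0.8248;  x = 0.0030+-0.1221z,  y = -0.0052+0.2115z
into |P−S₁|² = l²: 1.0596z² + 0.0152z + -0.1682 = 0;  Δ = 0.7133;  z = -0.4057 or 0.3913 → z<0 root = -0.4057
x = 0.0526, y = -0.0910

(0.0526, -0.0910, -0.4057)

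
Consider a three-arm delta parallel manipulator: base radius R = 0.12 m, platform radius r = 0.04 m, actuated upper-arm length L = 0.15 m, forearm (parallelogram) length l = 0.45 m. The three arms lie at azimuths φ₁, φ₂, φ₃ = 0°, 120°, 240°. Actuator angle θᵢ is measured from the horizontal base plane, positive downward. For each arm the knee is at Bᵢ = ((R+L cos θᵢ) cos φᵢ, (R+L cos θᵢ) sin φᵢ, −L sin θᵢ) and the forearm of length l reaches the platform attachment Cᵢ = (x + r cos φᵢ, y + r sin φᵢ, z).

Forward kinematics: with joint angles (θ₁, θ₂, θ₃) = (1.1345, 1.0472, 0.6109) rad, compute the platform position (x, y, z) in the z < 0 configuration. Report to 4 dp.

(-0.0680, -0.0814, -0.5248)

φ1=0.0°: virtual centre (0.1434, 0.0000, -0.1359), radius l
φ2=120.0°: virtual centre (-0.0775, 0.1342, -0.1299), radius l
φ3=240.0°: virtual centre (-0.1014, -0.1757, -0.0860), radius l
subtract pairs → two planes through P
linear system: -0.4418x+0.2685y = 0.0019−0.0121z; -0.4896x+-0.3514y = 0.0095−0.0998z
Cramer: x(z) = -0.0112+0.1083z;  y(z) = -0.0115+0.1332z
quadratic in z: (1.0295)z²+(0.2354)z+(-0.1600)=0, √Δ=0.8451 → z ∈ {-0.5248, 0.2962}; z = -0.5248 (taking z<0)
x = -0.0680, y = -0.0814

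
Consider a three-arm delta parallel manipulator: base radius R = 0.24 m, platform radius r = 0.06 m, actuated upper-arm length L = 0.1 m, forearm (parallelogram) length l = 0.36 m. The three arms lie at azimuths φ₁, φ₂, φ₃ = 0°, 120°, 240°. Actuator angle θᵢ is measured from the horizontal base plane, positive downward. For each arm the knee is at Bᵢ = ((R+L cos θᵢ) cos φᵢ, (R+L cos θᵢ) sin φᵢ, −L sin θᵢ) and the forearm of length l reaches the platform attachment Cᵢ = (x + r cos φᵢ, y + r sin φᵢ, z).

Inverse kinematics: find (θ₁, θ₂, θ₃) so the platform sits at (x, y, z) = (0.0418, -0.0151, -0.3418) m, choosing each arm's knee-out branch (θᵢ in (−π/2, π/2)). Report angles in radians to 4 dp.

φ1=0.0° → target in arm frame (0.0418, -0.0151)
  A=0.1382, B=-0.3418, C=(l²−L²−A²−y'²−z²)/(2L)=-0.0828
  γ=atan2(-0.3418,0.1382)=-1.1866;  ψ=arccos(-0.2245)=1.7972;  θ1=γ+ψ≈0.6107
arm 2 (φ=120.0°): x'=-0.0340, y'=-0.0286
  A=0.2140, B=-0.3418, C=(l²−L²−A²−y'²−z²)/(2L)=-0.2192
  √(A²+B²)=0.4033;  θ2 = -1.0115+2.1454 ≈ 1.1339
φ3=240.0° → target in arm frame (-0.0078, 0.0437)
  e−x'=0.1878;  (l²−L²−(e−x')²−y'²−z²)/2L = -0.1721
  θ3 = atan2(B,A) + arccos(C/0.3900) = 0.9595

θ₁ = 0.6107, θ₂ = 1.1339, θ₃ = 0.9595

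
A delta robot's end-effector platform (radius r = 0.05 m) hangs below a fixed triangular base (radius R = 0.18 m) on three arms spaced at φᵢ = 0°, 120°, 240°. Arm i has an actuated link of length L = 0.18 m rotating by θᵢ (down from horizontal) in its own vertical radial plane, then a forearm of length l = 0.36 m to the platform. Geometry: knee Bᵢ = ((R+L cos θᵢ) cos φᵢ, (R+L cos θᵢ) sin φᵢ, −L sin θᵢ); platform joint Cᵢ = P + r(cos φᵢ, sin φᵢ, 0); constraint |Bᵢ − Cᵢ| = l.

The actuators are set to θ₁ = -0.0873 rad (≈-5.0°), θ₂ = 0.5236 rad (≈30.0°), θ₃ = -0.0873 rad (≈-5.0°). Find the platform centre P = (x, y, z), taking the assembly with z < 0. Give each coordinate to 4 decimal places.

arm 1 at φ=0.0°: (R−r)+L cos θ1 = 0.3093;  O1 = (0.3093, 0.0000, 0.0157)
arm 2 at φ=120.0°: (R−r)+L cos θ2 = 0.2859;  O2 = (-0.1429, 0.2476, -0.0900)
O3 = (0.3093·cos240.0°, 0.3093·sin240.0°, 0.0157) = (-0.1547, -0.2679, 0.0157)
|O₂|²−|O₁|² = -0.0061;  |O₃|²−|O₁|² = 0.0000
plane₁₂: -0.9045x+0.4952y+-0.2114z = -0.0061
Cramer: x(z) = 0.0035-0.1200z;  y(z) = -0.0060+0.2078z
into |P−O₁|² = l²: 1.0576z² + 0.0395z + -0.0358 = 0;  Δ = 0.1529;  z = -0.2035 or 0.1662 → z<0 root = -0.2035
x = 0.0279, y = -0.0483

(0.0279, -0.0483, -0.2035)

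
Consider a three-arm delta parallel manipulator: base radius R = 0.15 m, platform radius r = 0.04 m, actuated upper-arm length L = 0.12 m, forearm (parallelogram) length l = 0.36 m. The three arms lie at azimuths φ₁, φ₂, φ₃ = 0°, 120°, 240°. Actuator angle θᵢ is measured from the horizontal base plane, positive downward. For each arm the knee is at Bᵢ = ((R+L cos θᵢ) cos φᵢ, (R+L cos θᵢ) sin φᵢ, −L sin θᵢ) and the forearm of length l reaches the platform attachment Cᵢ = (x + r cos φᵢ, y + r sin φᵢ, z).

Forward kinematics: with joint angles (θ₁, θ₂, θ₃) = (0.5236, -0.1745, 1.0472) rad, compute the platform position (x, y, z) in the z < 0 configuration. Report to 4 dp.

(-0.0027, 0.1324, -0.3152)

S1 = (0.2139·cos0.0°, 0.2139·sin0.0°, -0.0600) = (0.2139, 0.0000, -0.0600)
S2 = (0.2282·cos120.0°, 0.2282·sin120.0°, 0.0208) = (-0.1141, 0.1976, 0.0208)
S3 = (0.1700·cos240.0°, 0.1700·sin240.0°, -0.1039) = (-0.0850, -0.1472, -0.1039)
eliminate P² terms by subtracting sphere 1 from 2 and 3
[-0.6560 0.3952 0.1617]·P = 0.0031;  [-0.5978 -0.2944 -0.0878]·P = -0.0097
det = 0.4294;  x = 0.0067+0.0300z,  y = 0.0191+-0.3593z
quadratic in z: (1.1300)z²+(0.0938)z+(-0.0827)=0, √Δ=0.6186 → z ∈ {-0.3152, 0.2322}; z = -0.3152 (taking z<0)
x = -0.0027, y = 0.1324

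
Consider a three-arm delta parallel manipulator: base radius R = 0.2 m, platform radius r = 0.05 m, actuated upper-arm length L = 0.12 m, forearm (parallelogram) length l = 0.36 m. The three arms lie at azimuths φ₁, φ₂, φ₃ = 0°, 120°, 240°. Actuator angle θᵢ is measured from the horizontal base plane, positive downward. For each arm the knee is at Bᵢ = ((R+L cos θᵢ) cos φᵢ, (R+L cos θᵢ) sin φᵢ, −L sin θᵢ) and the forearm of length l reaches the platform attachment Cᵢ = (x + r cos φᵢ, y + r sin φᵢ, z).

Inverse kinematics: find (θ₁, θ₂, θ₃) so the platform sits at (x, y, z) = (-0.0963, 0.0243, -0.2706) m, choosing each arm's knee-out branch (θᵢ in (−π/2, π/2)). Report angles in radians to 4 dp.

θ₁ = 0.9598, θ₂ = -0.1744, θ₃ = 0.1749

arm 1 (φ=0.0°): x'=-0.0963, y'=0.0243
  A cos θ + B sin θ = C:  0.2463·cos θ + -0.2706·sin θ = -0.0803
  γ=atan2(-0.2706,0.2463)=-0.8324;  ψ=arccos(-0.2195)=1.7921;  θ1=γ+ψ≈0.9598
arm 2 (φ=120.0°): x'=0.0692, y'=0.0712
  A=0.0808, B=-0.2706, C=(l²−L²−A²−y'²−z²)/(2L)=0.1265
  θ2 = atan2(B,A) + arccos(C/0.2824) = -0.1744
rotate P by −φ3: (0.0271, -0.0955, -0.2706)
  A cos θ + B sin θ = C:  0.1229·cos θ + -0.2706·sin θ = 0.0739
  √(A²+B²)=0.2972;  θ3 = -1.1445+1.3194 ≈ 0.1749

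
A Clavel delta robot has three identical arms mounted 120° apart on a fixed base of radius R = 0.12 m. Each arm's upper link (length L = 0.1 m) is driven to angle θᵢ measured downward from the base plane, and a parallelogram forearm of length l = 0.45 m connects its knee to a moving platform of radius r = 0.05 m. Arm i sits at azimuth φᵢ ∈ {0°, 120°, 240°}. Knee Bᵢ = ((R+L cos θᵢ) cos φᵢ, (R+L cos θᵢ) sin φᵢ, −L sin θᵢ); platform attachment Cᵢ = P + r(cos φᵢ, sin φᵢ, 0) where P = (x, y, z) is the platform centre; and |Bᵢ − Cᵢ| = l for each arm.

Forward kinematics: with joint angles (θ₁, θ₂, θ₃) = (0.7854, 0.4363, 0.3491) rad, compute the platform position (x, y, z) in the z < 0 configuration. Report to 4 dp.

(-0.0749, -0.0137, -0.4655)

φ1=0.0°: virtual centre (0.1407, 0.0000, -0.0707), radius l
φ2=120.0°: virtual centre (-0.0803, 0.1391, -0.0423), radius l
arm 3 at φ=240.0°: (R−r)+L cos θ3 = 0.1640;  O3 = (-0.0820, -0.1420, -0.0342)
subtract pairs → two planes through P
[-0.4421 0.2782 0.0569]·P = 0.0028;  [-0.4454 -0.2840 0.0730]·P = 0.0033
det = 0.2495;  x = -0.0068+0.1462z,  y = -0.0008+0.0278z
quadratic in z: (1.0221)z²+(0.0982)z+(-0.1757)=0, √Δ=0.8533 → z ∈ {-0.4655, 0.3694}; z = -0.4655 (taking z<0)
x = -0.0749, y = -0.0137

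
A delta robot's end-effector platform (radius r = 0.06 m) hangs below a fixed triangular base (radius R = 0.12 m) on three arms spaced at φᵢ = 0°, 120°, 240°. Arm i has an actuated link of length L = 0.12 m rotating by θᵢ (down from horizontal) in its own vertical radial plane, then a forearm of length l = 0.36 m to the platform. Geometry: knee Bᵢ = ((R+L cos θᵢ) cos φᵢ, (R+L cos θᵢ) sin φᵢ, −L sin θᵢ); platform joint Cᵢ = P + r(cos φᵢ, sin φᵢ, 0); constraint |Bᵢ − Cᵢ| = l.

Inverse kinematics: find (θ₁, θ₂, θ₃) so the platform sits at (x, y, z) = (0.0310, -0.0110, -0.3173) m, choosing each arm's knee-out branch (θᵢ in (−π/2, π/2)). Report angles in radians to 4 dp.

φ1=0.0° → target in arm frame (0.0310, -0.0110)
  A cos θ + B sin θ = C:  0.0290·cos θ + -0.3173·sin θ = 0.0565
  θ1 = atan2(B,A) + arccos(C/0.3186) = -0.0871
rotate P by −φ2: (-0.0250, -0.0213, -0.3173)
  e−x'=0.0850;  (l²−L²−(e−x')²−y'²−z²)/2L = 0.0285
  γ=atan2(-0.3173,0.0850)=-1.3090;  ψ=arccos(0.0867)=1.4840;  θ2=γ+ψ≈0.1750
arm 3 (φ=240.0°): x'=-0.0060, y'=0.0323
  A=0.0660, B=-0.3173, C=(l²−L²−A²−y'²−z²)/(2L)=0.0380
  θ3 = atan2(B,A) + arccos(C/0.3241) = 0.0875

θ₁ = -0.0871, θ₂ = 0.1750, θ₃ = 0.0875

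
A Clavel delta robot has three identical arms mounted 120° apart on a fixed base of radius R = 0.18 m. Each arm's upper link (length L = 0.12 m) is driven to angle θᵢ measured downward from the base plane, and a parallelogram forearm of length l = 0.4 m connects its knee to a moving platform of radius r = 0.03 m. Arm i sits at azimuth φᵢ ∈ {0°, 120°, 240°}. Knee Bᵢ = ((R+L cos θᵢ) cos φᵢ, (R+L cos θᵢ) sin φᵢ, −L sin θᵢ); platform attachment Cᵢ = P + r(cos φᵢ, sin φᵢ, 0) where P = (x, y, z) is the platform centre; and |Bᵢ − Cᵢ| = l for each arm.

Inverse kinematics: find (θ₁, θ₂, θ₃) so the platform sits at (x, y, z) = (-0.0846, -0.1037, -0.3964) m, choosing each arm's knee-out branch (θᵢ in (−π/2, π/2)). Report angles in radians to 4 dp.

θ₁ = 1.3090, θ₂ = 1.1345, θ₃ = 0.1748

rotate P by −φ1: (-0.0846, -0.1037, -0.3964)
  A=0.2346, B=-0.3964, C=(l²−L²−A²−y'²−z²)/(2L)=-0.3222
  θ1 = atan2(B,A) + arccos(C/0.4606) = 1.3090
arm 2 (φ=120.0°): x'=-0.0475, y'=0.1251
  e−x'=0.1975;  (l²−L²−(e−x')²−y'²−z²)/2L = -0.2758
  θ2 = atan2(B,A) + arccos(C/0.4429) = 1.1345
arm 3 (φ=240.0°): x'=0.1321, y'=-0.0214
  A cos θ + B sin θ = C:  0.0179·cos θ + -0.3964·sin θ = -0.0513
  √(A²+B²)=0.3968;  θ3 = -1.5257+1.7004 ≈ 0.1748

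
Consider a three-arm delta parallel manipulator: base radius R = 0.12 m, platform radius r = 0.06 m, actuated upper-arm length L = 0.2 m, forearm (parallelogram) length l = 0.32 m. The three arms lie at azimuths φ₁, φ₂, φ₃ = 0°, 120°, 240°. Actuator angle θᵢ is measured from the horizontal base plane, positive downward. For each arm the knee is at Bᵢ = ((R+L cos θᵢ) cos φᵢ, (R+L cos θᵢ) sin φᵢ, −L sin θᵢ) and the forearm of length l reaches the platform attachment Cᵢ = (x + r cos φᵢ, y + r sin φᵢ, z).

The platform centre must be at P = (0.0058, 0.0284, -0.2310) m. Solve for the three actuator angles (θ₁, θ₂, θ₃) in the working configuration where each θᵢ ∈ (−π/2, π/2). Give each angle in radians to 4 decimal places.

arm 1 (φ=0.0°): x'=0.0058, y'=0.0284
  A=0.0542, B=-0.2310, C=(l²−L²−A²−y'²−z²)/(2L)=0.0132
  θ1 = atan2(B,A) + arccos(C/0.2373) = 0.1746
rotate P by −φ2: (0.0217, -0.0192, -0.2310)
  e−x'=0.0383;  (l²−L²−(e−x')²−y'²−z²)/2L = 0.0180
  √(A²+B²)=0.2342;  θ2 = -1.4065+1.4938 ≈ 0.0874
arm 3 (φ=240.0°): x'=-0.0275, y'=-0.0092
  e−x'=0.0875;  (l²−L²−(e−x')²−y'²−z²)/2L = 0.0032
  θ3 = atan2(B,A) + arccos(C/0.2470) = 0.3489

θ₁ = 0.1746, θ₂ = 0.0874, θ₃ = 0.3489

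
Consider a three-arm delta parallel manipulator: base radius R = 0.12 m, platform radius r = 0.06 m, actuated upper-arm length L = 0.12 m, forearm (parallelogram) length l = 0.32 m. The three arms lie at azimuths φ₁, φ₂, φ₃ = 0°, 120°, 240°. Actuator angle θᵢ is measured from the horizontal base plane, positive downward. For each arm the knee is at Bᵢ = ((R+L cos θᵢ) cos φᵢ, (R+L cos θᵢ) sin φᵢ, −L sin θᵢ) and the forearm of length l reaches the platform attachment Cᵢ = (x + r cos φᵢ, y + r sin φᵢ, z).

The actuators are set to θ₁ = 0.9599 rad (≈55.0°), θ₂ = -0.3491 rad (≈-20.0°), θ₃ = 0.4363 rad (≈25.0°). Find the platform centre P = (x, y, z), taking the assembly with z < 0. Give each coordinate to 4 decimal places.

(-0.1285, 0.0835, -0.2692)

arm 1 at φ=0.0°: (R−r)+L cos θ1 = 0.1288;  centre 1 = (0.1288, 0.0000, -0.0983)
centre 2 = (0.1728·cos120.0°, 0.1728·sin120.0°, 0.0410) = (-0.0864, 0.1496, 0.0410)
φ3=240.0°: virtual centre (-0.0844, -0.1461, -0.0507), radius l
eliminate P² terms by subtracting sphere 1 from 2 and 3
[-0.4304 0.2992 0.2787]·P = 0.0053;  [-0.4264 -0.2923 0.0952]·P = 0.0048
Cramer: x(z) = -0.0117+0.4338z;  y(z) = 0.0007-0.3073z
into |P−centre ₁|² = l²: 1.2826z² + 0.0742z + -0.0730 = 0;  Δ = 0.3799;  z = -0.2692 or 0.2114 → z<0 root = -0.2692
x = -0.1285, y = 0.0835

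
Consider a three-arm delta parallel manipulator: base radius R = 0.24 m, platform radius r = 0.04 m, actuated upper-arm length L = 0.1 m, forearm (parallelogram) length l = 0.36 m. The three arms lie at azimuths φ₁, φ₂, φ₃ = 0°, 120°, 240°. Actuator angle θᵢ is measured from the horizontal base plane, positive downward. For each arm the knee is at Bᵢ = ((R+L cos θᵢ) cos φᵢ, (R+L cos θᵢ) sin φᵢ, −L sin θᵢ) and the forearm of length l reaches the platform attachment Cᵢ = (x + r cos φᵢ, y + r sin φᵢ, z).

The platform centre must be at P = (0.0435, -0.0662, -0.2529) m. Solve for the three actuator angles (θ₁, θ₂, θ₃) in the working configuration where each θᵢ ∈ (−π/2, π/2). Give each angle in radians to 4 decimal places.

arm 1 (φ=0.0°): x'=0.0435, y'=-0.0662
  e−x'=0.1565;  (l²−L²−(e−x')²−y'²−z²)/2L = 0.1338
  γ=atan2(-0.2529,0.1565)=-1.0167;  ψ=arccos(0.4500)=1.1040;  θ1=γ+ψ≈0.0874
arm 2 (φ=120.0°): x'=-0.0791, y'=-0.0046
  A cos θ + B sin θ = C:  0.2791·cos θ + -0.2529·sin θ = -0.1113
  γ=atan2(-0.2529,0.2791)=-0.7362;  ψ=arccos(-0.2956)=1.8709;  θ2=γ+ψ≈1.1346
rotate P by −φ3: (0.0356, 0.0708, -0.2529)
  A cos θ + B sin θ = C:  0.1644·cos θ + -0.2529·sin θ = 0.1180
  √(A²+B²)=0.3016;  θ3 = -0.9943+1.1689 ≈ 0.1746

θ₁ = 0.0874, θ₂ = 1.1346, θ₃ = 0.1746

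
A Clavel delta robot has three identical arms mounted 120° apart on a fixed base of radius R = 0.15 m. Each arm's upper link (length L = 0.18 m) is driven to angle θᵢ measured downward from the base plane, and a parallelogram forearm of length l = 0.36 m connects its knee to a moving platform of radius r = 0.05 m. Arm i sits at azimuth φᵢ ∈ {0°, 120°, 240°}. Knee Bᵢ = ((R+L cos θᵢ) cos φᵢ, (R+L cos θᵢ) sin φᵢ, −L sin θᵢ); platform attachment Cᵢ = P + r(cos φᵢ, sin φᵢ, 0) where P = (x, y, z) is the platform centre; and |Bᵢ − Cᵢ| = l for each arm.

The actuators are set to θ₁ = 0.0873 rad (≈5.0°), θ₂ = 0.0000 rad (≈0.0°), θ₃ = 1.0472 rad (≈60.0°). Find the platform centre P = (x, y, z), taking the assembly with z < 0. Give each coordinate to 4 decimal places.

centre 1 = (0.2793·cos0.0°, 0.2793·sin0.0°, -0.0157) = (0.2793, 0.0000, -0.0157)
centre 2 = (0.2800·cos120.0°, 0.2800·sin120.0°, 0.0000) = (-0.1400, 0.2425, 0.0000)
φ3=240.0°: virtual centre (-0.0950, -0.1645, -0.1559), radius l
subtract pairs → two planes through P
linear system: -0.8386x+0.4850y = 0.0001−0.0314z; -0.7486x+-0.3291y = -0.0179−-0.2804z
det = 0.6390;  x = 0.0135+-0.1966z,  y = 0.0236+-0.4047z
sphere 1 gives Az²+Bz+C=0 with A=1.2025, B=0.1168, C=-0.0581;  B²−4AC=0.2932;  roots -0.2737, 0.1766;  negative root z = -0.2737
x = 0.0673, y = 0.1344

(0.0673, 0.1344, -0.2737)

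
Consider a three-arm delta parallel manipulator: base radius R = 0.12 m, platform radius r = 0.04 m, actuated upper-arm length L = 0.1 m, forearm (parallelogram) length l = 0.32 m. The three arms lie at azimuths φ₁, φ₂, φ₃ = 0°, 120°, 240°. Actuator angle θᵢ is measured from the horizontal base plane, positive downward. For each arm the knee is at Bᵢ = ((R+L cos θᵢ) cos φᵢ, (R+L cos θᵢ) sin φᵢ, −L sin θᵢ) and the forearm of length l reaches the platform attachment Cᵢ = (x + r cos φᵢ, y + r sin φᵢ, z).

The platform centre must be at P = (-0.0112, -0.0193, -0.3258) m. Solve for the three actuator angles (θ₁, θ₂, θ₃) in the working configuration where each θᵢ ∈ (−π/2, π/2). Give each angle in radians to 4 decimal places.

θ₁ = 0.6109, θ₂ = 0.6105, θ₃ = 0.4362

arm 1 (φ=0.0°): x'=-0.0112, y'=-0.0193
  A cos θ + B sin θ = C:  0.0912·cos θ + -0.3258·sin θ = -0.1122
  θ1 = atan2(B,A) + arccos(C/0.3383) = 0.6109
rotate P by −φ2: (-0.0111, 0.0193, -0.3258)
  A cos θ + B sin θ = C:  0.0911·cos θ + -0.3258·sin θ = -0.1121
  √(A²+B²)=0.3383;  θ2 = -1.2981+1.9086 ≈ 0.6105
rotate P by −φ3: (0.0223, 0.0000, -0.3258)
  A=0.0577, B=-0.3258, C=(l²−L²−A²−y'²−z²)/(2L)=-0.0854
  γ=atan2(-0.3258,0.0577)=-1.3956;  ψ=arccos(-0.2580)=1.8318;  θ3=γ+ψ≈0.4362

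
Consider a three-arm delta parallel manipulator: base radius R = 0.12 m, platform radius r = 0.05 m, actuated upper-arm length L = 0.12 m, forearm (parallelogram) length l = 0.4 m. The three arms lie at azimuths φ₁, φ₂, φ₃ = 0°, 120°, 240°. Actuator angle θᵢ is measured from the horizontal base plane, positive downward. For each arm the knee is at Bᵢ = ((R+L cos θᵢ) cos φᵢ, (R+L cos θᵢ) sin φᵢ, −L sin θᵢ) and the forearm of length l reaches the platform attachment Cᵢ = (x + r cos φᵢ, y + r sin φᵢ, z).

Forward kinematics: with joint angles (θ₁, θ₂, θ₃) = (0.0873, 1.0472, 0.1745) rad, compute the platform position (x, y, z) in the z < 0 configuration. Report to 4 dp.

(0.0928, -0.1372, -0.3735)

φ1=0.0°: virtual centre (0.1895, 0.0000, -0.0105), radius l
centre 2 = (0.1300·cos120.0°, 0.1300·sin120.0°, -0.1039) = (-0.0650, 0.1126, -0.1039)
φ3=240.0°: virtual centre (-0.0941, -0.1630, -0.0208), radius l
|centre ₂|²−|centre ₁|² = -0.0083;  |centre ₃|²−|centre ₁|² = -0.0002
plane₁₂: -0.5091x+0.2252y+-0.1869z = -0.0083
Cramer: x(z) = 0.0094-0.2234z;  y(z) = -0.0158+0.3251z
quadratic in z: (1.1556)z²+(0.0911)z+(-0.1272)=0, √Δ=0.7722 → z ∈ {-0.3735, 0.2947}; z = -0.3735 (taking z<0)
x = 0.0928, y = -0.1372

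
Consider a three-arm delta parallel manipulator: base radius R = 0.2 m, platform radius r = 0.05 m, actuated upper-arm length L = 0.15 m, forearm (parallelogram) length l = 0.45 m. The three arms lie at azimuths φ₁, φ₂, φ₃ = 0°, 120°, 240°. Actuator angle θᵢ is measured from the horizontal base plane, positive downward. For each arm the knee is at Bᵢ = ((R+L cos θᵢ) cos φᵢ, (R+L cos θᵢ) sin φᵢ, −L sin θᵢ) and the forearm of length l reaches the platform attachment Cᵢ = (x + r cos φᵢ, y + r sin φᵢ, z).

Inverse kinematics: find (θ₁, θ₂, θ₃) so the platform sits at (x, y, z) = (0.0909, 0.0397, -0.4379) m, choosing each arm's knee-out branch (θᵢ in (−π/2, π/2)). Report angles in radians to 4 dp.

φ1=0.0° → target in arm frame (0.0909, 0.0397)
  A=0.0591, B=-0.4379, C=(l²−L²−A²−y'²−z²)/(2L)=-0.0561
  θ1 = atan2(B,A) + arccos(C/0.4419) = 0.2614
arm 2 (φ=120.0°): x'=-0.0111, y'=-0.0986
  A=0.1611, B=-0.4379, C=(l²−L²−A²−y'²−z²)/(2L)=-0.1581
  θ2 = atan2(B,A) + arccos(C/0.4666) = 0.6980
arm 3 (φ=240.0°): x'=-0.0798, y'=0.0589
  e−x'=0.2298;  (l²−L²−(e−x')²−y'²−z²)/2L = -0.2268
  γ=atan2(-0.4379,0.2298)=-1.0875;  ψ=arccos(-0.4586)=2.0473;  θ3=γ+ψ≈0.9598

θ₁ = 0.2614, θ₂ = 0.6980, θ₃ = 0.9598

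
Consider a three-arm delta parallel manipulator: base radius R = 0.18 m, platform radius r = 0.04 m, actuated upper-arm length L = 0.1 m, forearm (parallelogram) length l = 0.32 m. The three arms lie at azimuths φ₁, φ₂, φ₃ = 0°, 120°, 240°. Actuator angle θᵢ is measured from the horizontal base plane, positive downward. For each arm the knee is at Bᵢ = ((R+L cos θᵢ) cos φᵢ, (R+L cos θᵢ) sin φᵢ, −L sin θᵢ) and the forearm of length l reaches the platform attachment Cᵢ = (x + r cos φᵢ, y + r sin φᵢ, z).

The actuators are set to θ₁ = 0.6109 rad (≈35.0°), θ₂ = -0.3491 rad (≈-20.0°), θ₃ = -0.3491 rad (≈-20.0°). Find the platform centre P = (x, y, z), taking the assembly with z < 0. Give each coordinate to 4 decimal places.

φ1=0.0°: virtual centre (0.2219, 0.0000, -0.0574), radius l
arm 2 at φ=120.0°: (R−r)+L cos θ2 = 0.2340;  O2 = (-0.1170, 0.2026, 0.0342)
O3 = (0.2340·cos240.0°, 0.2340·sin240.0°, 0.0342) = (-0.1170, -0.2026, 0.0342)
|O₂|²−|O₁|² = 0.0034;  |O₃|²−|O₁|² = 0.0034
[-0.6778 0.4052 0.1831]·P = 0.0034;  [-0.6778 -0.4052 0.1831]·P = 0.0034
det = 0.5493;  x = -0.0050+0.2702z,  y = 0.0000+0.0000z
quadratic in z: (1.0730)z²+(-0.0079)z+(-0.0476)=0, √Δ=0.4522 → z ∈ {-0.2070, 0.2144}; z = -0.2070 (taking z<0)
x = -0.0609, y = 0.0000

(-0.0609, 0.0000, -0.2070)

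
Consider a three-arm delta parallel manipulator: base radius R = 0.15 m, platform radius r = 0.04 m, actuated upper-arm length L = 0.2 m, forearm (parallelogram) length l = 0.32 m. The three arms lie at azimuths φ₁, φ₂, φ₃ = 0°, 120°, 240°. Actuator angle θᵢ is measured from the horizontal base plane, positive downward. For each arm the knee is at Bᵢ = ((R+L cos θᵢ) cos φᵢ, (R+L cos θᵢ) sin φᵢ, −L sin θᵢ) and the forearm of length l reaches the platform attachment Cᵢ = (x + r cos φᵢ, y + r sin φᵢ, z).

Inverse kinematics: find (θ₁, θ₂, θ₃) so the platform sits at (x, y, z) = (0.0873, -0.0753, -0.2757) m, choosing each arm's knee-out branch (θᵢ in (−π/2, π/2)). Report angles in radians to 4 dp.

θ₁ = 0.2620, θ₂ = 1.1345, θ₃ = 0.6107

rotate P by −φ1: (0.0873, -0.0753, -0.2757)
  e−x'=0.0227;  (l²−L²−(e−x')²−y'²−z²)/2L = -0.0495
  √(A²+B²)=0.2766;  θ1 = -1.4886+1.7507 ≈ 0.2620
φ2=120.0° → target in arm frame (-0.1089, -0.0380)
  e−x'=0.2189;  (l²−L²−(e−x')²−y'²−z²)/2L = -0.1574
  θ2 = atan2(B,A) + arccos(C/0.3520) = 1.1345
rotate P by −φ3: (0.0216, 0.1133, -0.2757)
  A=0.0884, B=-0.2757, C=(l²−L²−A²−y'²−z²)/(2L)=-0.0856
  √(A²+B²)=0.2895;  θ3 = -1.2604+1.8711 ≈ 0.6107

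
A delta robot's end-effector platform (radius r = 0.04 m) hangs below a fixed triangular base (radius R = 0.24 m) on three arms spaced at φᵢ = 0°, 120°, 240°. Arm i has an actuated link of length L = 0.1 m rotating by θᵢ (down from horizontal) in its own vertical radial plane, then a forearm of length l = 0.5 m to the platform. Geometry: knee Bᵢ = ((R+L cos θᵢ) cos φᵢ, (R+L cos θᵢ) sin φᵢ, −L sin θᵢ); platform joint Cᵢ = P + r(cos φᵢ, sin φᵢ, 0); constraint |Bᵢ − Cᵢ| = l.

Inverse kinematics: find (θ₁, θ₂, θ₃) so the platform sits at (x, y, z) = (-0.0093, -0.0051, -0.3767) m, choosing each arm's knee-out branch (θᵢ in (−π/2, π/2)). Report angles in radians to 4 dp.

arm 1 (φ=0.0°): x'=-0.0093, y'=-0.0051
  A cos θ + B sin θ = C:  0.2093·cos θ + -0.3767·sin θ = 0.2713
  γ=atan2(-0.3767,0.2093)=-1.0637;  ψ=arccos(0.6296)=0.8897;  θ1=γ+ψ≈-0.1739
arm 2 (φ=120.0°): x'=0.0002, y'=0.0106
  e−x'=0.1998;  (l²−L²−(e−x')²−y'²−z²)/2L = 0.2904
  θ2 = atan2(B,A) + arccos(C/0.4264) = -0.2616
arm 3 (φ=240.0°): x'=0.0091, y'=-0.0055
  e−x'=0.1909;  (l²−L²−(e−x')²−y'²−z²)/2L = 0.3081
  γ=atan2(-0.3767,0.1909)=-1.1017;  ψ=arccos(0.7294)=0.7533;  θ3=γ+ψ≈-0.3484

θ₁ = -0.1739, θ₂ = -0.2616, θ₃ = -0.3484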